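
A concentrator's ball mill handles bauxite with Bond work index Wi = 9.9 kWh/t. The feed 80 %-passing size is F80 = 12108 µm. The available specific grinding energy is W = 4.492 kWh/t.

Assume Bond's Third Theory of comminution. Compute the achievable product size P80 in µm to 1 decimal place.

P80 = 337.1 µm

W = 10 Wi (1/√P80 − 1/√F80)  [Bond]
⇒ 1/√P80 = W/(10 Wi) + 1/√F80
  = 4.4920/(10·9.9) + 1/√12108 = 0.045374 + 0.009088 = 0.054462
P80 = (1/0.054462)² = 18.3615² = 337.15 µm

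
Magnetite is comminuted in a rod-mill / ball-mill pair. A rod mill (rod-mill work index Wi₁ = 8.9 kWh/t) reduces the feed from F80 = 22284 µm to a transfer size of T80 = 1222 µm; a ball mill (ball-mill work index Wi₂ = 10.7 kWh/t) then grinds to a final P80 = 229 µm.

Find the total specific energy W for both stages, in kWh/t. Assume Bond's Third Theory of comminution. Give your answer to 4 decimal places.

Bond:  W = 10 Wi (1/√P − 1/√F)
Stage 1 (22284→1222 µm, Wi₁=8.9): W₁ = 10·8.9·(0.028606 − 0.006699) = 1.9498 kWh/t
Stage 2 (1222→229 µm, Wi₂=10.7): W₂ = 10·10.7·(0.066082 − 0.028606) = 4.0099 kWh/t
W = W₁ + W₂ = 1.9498 + 4.0099 = 5.9596 kWh/t

W = 5.9596 kWh/t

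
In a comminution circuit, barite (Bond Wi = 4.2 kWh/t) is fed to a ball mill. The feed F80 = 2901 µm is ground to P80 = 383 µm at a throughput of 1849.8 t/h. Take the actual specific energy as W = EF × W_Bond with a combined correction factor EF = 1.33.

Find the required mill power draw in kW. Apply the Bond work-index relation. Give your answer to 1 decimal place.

W_Bond = 10·Wi·(1/√P₈₀ − 1/√F₈₀)
W = 10·4.2·(1/√383 − 1/√2901) = 10·4.2·(0.032531) = 1.3663 kWh/t
Apply correction: 1.3663 × 1.33 = 1.8172 kWh/t
P_mill = W·ṁ = 1.8172·1849.8 = 3361.5 kW

P = 3361.5 kW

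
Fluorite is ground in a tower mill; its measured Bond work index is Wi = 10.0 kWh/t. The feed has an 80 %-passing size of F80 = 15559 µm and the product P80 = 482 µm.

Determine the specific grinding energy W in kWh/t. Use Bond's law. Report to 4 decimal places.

Bond: W = 10·Wi·(1/√P80 − 1/√F80)
1/√482 = 0.045549;  1/√15559 = 0.008017
W = 10·10.0·(0.045549 − 0.008017) = 3.7532 kWh/t

W = 3.7532 kWh/t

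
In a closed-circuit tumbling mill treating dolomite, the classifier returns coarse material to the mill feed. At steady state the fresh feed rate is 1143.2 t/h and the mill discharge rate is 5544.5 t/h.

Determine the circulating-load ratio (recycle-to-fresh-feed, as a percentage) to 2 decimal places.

M = F + R at steady state, so:
R = M − F = 5544.5 − 1143.2 = 4401.3 t/h
CL = 100·R/F = 100·4401.3/1143.2 = 385.00 %

CL = 385.00 %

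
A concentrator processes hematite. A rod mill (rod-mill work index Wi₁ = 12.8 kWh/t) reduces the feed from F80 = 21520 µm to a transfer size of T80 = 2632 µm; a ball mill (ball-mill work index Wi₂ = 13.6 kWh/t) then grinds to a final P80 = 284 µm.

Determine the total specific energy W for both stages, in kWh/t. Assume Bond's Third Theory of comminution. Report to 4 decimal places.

W = 7.0416 kWh/t

W = 10·Wi·[P80^(−½) − F80^(−½)]
Stage 1 (21520→2632 µm, Wi₁=12.8): W₁ = 10·12.8·(0.019492 − 0.006817) = 1.6224 kWh/t
Stage 2 (2632→284 µm, Wi₂=13.6): W₂ = 10·13.6·(0.059339 − 0.019492) = 5.4192 kWh/t
W = W₁ + W₂ = 1.6224 + 5.4192 = 7.0416 kWh/t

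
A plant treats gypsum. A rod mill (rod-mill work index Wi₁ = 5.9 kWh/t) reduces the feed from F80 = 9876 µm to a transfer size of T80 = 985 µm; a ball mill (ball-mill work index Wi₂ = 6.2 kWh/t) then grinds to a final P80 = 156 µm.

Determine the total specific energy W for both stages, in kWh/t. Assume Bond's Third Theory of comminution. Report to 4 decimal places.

W = 10 Wi (P80^-0.5 − F80^-0.5)
Stage 1 (9876→985 µm, Wi₁=5.9): W₁ = 10·5.9·(0.031863 − 0.010063) = 1.2862 kWh/t
Stage 2 (985→156 µm, Wi₂=6.2): W₂ = 10·6.2·(0.080064 − 0.031863) = 2.9885 kWh/t
W = W₁ + W₂ = 1.2862 + 2.9885 = 4.2747 kWh/t

W = 4.2747 kWh/t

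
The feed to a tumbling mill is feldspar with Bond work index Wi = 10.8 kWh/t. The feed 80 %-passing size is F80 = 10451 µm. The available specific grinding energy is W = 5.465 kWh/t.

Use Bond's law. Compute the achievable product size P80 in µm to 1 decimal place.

Bond: W = 10·Wi·(1/√P80 − 1/√F80)
P80^-0.5 = F80^-0.5 + W/(10 Wi)
  = 5.4650/(10·10.8) + 1/√10451 = 0.050602 + 0.009782 = 0.060384
P80 = (1/0.060384)² = 16.5608² = 274.26 µm

P80 = 274.3 µm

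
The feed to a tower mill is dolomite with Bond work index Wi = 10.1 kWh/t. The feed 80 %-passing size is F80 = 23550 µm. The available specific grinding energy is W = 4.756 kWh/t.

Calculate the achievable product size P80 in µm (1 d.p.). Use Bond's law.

W = 10 Wi (1/√P80 − 1/√F80)  [Bond]
⇒ 1/√P80 = W/(10·Wi) + 1/√F80
  = 4.7560/(10·10.1) + 1/√23550 = 0.047089 + 0.006516 = 0.053605
P80 = (1/0.053605)² = 18.6548² = 348.00 µm

P80 = 348.0 µm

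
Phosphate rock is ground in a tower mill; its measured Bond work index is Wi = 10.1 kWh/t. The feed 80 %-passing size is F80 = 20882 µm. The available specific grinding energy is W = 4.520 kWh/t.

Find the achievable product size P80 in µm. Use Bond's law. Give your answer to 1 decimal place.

W = 10·Wi·[P80^(−½) − F80^(−½)]
⇒ 1/√P80 = W/(10·Wi) + 1/√F80
  = 4.5200/(10·10.1) + 1/√20882 = 0.044752 + 0.006920 = 0.051673
P80 = (1/0.051673)² = 19.3526² = 374.52 µm

P80 = 374.5 µm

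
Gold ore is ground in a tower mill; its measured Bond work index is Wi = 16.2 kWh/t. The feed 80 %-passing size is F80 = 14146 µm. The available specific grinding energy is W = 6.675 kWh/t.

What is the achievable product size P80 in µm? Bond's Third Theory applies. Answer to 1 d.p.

P80 = 406.3 µm

Bond: W = 10·Wi·(1/√P80 − 1/√F80)
P80^-0.5 = F80^-0.5 + W/(10 Wi)
  = 6.6750/(10·16.2) + 1/√14146 = 0.041204 + 0.008408 = 0.049612
P80 = (1/0.049612)² = 20.1566² = 406.29 µm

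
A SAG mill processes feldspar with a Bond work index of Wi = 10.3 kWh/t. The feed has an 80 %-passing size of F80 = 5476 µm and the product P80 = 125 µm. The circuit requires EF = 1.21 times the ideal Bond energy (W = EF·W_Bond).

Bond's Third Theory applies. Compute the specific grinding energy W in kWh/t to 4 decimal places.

W = 9.4631 kWh/t

W = 10·Wi·(P80^(-½) − F80^(-½))
1/√125 = 0.089443;  1/√5476 = 0.013514
W = 10·10.3·(0.089443 − 0.013514) = 7.8207 kWh/t
Corrected W = EF·W_Bond = 1.21·7.8207 = 9.4631 kWh/t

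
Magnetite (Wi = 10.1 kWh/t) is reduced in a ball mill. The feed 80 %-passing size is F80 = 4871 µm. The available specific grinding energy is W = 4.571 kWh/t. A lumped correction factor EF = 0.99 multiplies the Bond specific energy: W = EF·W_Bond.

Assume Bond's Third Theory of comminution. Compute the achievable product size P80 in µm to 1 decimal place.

P80 = 277.4 µm

W_Bond = 10·Wi·(1/√P₈₀ − 1/√F₈₀)
W_Bond = W / EF = 4.571 / 0.99 = 4.6172 kWh/t
⇒ 1/√P80 = W_Bond/(10 Wi) + 1/√F80
  = 4.6172/(10·10.1) + 1/√4871 = 0.045715 + 0.014328 = 0.060043
P80 = (1/0.060043)² = 16.6548² = 277.38 µm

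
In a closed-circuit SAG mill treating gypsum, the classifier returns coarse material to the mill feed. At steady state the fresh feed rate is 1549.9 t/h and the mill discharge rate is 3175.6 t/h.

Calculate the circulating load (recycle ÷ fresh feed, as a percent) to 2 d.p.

M = F + R at steady state, so:
R = M − F = 3175.6 − 1549.9 = 1625.7 t/h
CL = 100·R/F = 100·1625.7/1549.9 = 104.89 %

CL = 104.89 %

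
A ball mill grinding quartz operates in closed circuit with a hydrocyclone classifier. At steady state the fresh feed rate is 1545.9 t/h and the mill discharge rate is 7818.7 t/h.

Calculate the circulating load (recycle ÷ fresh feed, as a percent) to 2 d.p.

M = F + R at steady state, so:
R = M − F = 7818.7 − 1545.9 = 6272.8 t/h
CL = 100·R/F = 100·6272.8/1545.9 = 405.77 %

CL = 405.77 %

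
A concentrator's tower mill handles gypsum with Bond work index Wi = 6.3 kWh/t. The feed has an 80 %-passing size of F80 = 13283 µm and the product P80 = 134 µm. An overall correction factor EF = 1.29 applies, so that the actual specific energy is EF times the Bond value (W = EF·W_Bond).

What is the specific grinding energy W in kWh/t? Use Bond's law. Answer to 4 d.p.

W = 10 Wi (P80^-0.5 − F80^-0.5)
1/√134 = 0.086387;  1/√13283 = 0.008677
W = 10·6.3·(0.086387 − 0.008677) = 4.8957 kWh/t
Apply correction: 4.8957 × 1.29 = 6.3155 kWh/t

W = 6.3155 kWh/t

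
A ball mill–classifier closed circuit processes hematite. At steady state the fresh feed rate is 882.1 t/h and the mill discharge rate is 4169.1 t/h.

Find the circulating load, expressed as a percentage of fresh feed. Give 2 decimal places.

Mill node: discharge = fresh + recycle.
R = M − F = 4169.1 − 882.1 = 3287.0 t/h
CL = 100·R/F = 100·3287.0/882.1 = 372.63 %

CL = 372.63 %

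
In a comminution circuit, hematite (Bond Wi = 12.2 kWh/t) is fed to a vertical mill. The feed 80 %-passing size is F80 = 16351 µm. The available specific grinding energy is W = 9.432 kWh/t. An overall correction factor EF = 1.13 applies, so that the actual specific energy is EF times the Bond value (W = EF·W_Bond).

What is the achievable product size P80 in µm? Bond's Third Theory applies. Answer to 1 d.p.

W = 10·Wi·[P80^(−½) − F80^(−½)]
W_Bond = W / EF = 9.432 / 1.13 = 8.3469 kWh/t
⇒ 1/√P80 = W_Bond/(10 Wi) + 1/√F80
  = 8.3469/(10·12.2) + 1/√16351 = 0.068417 + 0.007820 = 0.076238
P80 = (1/0.076238)² = 13.1169² = 172.05 µm

P80 = 172.1 µm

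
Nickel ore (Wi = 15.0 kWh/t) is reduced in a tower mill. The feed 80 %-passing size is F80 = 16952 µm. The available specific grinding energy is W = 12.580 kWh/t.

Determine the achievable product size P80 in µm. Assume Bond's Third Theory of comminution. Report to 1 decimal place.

Bond:  W = 10 Wi (1/√P − 1/√F)
⇒ 1/√P80 = W/(10·Wi) + 1/√F80
  = 12.5800/(10·15.0) + 1/√16952 = 0.083867 + 0.007681 = 0.091547
P80 = (1/0.091547)² = 10.9233² = 119.32 µm

P80 = 119.3 µm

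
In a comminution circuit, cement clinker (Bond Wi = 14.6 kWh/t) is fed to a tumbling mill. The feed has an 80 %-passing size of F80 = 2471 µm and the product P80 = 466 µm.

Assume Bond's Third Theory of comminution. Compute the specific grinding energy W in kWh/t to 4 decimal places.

W = 3.8262 kWh/t

W_Bond = 10·Wi·(1/√P₈₀ − 1/√F₈₀)
1/√466 = 0.046324;  1/√2471 = 0.020117
W = 10·14.6·(0.046324 − 0.020117) = 3.8262 kWh/t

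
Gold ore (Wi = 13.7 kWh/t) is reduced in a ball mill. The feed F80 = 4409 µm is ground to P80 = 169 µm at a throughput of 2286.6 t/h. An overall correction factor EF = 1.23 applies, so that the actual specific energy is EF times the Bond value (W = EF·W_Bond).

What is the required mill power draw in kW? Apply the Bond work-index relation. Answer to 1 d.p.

W_Bond = 10·Wi·(1/√P₈₀ − 1/√F₈₀)
W = 10·13.7·(1/√169 − 1/√4409) = 10·13.7·(0.061863) = 8.4752 kWh/t
With EF = 1.23: W = 8.4752·1.23 = 10.4245 kWh/t
P = W·T = 10.4245·2286.6 = 23836.7 kW

P = 23836.7 kW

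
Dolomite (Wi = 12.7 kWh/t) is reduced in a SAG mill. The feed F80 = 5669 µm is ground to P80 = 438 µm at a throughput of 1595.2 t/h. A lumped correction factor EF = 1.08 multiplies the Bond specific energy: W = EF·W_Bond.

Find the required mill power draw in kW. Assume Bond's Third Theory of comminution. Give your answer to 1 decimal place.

P = 7548.6 kW

W = 10 Wi (P80^-0.5 − F80^-0.5)
W = 10·12.7·(1/√438 − 1/√5669) = 10·12.7·(0.034500) = 4.3815 kWh/t
With EF = 1.08: W = 4.3815·1.08 = 4.7321 kWh/t
Mill draw = 4.7321 × 1595.2 = 7548.6 kW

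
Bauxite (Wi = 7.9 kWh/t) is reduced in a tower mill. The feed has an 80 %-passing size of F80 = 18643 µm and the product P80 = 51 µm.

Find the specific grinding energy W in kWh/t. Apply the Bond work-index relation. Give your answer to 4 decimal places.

W_Bond = 10·Wi·(1/√P₈₀ − 1/√F₈₀)
1/√51 = 0.140028;  1/√18643 = 0.007324
W = 10·7.9·(0.140028 − 0.007324) = 10.4836 kWh/t

W = 10.4836 kWh/t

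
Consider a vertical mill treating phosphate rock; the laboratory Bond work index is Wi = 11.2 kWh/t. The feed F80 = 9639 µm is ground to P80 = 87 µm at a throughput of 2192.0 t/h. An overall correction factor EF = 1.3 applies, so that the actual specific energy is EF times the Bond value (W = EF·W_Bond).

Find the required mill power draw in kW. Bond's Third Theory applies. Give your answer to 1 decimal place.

P = 30966.3 kW

W = 10 Wi (P80^-0.5 − F80^-0.5)
W = 10·11.2·(1/√87 − 1/√9639) = 10·11.2·(0.097026) = 10.8669 kWh/t
Corrected W = EF·W_Bond = 1.3·10.8669 = 14.1269 kWh/t
P = W·T = 14.1269·2192.0 = 30966.3 kW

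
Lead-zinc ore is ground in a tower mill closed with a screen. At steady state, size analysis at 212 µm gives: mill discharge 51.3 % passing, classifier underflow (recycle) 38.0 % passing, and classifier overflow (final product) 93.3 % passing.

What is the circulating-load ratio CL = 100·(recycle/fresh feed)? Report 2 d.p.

Let r = R/F. Size balance at 212 µm:
(1+r)d = ru + o → r = (o−d)/(d−u)
r = (93.3 − 51.3)/(51.3 − 38.0) = 42.0/13.3 = 3.1579
CL = 100·r = 315.79 %

CL = 315.79 %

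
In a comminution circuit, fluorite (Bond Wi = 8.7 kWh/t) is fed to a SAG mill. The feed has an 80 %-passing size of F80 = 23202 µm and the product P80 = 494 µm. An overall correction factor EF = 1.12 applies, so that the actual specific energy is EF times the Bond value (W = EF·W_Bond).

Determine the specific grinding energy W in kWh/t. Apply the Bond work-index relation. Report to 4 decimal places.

W = 3.7443 kWh/t

W_Bond = 10·Wi·(1/√P₈₀ − 1/√F₈₀)
1/√494 = 0.044992;  1/√23202 = 0.006565
W = 10·8.7·(0.044992 − 0.006565) = 3.3432 kWh/t
Corrected W = EF·W_Bond = 1.12·3.3432 = 3.7443 kWh/t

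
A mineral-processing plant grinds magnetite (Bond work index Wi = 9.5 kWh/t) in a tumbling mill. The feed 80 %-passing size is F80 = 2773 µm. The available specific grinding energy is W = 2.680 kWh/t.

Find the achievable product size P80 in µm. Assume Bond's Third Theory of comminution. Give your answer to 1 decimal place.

P80 = 448.9 µm

W_Bond = 10·Wi·(1/√P₈₀ − 1/√F₈₀)
⇒ 1/√P80 = W/(10 Wi) + 1/√F80
  = 2.6800/(10·9.5) + 1/√2773 = 0.028211 + 0.018990 = 0.047201
P80 = (1/0.047201)² = 21.1862² = 448.86 µm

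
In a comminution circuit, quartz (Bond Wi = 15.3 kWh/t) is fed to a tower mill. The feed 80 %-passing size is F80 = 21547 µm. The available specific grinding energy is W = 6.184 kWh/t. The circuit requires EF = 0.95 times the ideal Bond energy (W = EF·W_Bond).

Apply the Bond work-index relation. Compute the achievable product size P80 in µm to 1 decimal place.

W = 10 Wi / √P80 − 10 Wi / √F80
W_Bond = W / EF = 6.184 / 0.95 = 6.5095 kWh/t
P80^-0.5 = F80^-0.5 + W_Bond/(10 Wi)
  = 6.5095/(10·15.3) + 1/√21547 = 0.042546 + 0.006813 = 0.049358
P80 = (1/0.049358)² = 20.2601² = 410.47 µm

P80 = 410.5 µm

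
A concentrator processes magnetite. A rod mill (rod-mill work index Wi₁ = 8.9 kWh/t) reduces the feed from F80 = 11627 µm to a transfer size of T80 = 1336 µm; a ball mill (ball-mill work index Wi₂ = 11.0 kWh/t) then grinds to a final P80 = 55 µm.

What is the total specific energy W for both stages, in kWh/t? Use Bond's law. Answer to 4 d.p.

W = 13.4325 kWh/t

W_Bond = 10·Wi·(1/√P₈₀ − 1/√F₈₀)
Stage 1 (11627→1336 µm, Wi₁=8.9): W₁ = 10·8.9·(0.027359 − 0.009274) = 1.6095 kWh/t
Stage 2 (1336→55 µm, Wi₂=11.0): W₂ = 10·11.0·(0.134840 − 0.027359) = 11.8229 kWh/t
W = W₁ + W₂ = 1.6095 + 11.8229 = 13.4325 kWh/t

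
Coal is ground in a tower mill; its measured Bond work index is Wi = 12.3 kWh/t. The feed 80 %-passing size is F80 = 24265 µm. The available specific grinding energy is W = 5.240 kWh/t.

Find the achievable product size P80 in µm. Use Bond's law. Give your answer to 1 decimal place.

P80 = 416.1 µm

W = 10·Wi·[P80^(−½) − F80^(−½)]
P80^(−½) = W/(10 Wi) + F80^(−½)
  = 5.2400/(10·12.3) + 1/√24265 = 0.042602 + 0.006420 = 0.049021
P80 = (1/0.049021)² = 20.3993² = 416.13 µm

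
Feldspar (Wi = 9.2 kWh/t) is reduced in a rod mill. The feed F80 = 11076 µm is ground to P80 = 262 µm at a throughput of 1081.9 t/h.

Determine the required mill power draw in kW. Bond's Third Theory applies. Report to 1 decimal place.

W_Bond = 10·Wi·(1/√P₈₀ − 1/√F₈₀)
W = 10·9.2·(1/√262 − 1/√11076) = 10·9.2·(0.052278) = 4.8096 kWh/t
P = W·T = 4.8096·1081.9 = 5203.5 kW

P = 5203.5 kW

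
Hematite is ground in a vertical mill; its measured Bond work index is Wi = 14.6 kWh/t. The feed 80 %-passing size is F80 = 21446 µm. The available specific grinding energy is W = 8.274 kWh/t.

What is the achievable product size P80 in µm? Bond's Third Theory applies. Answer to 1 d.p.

W = 10 Wi (1/√P80 − 1/√F80)  [Bond]
⇒ 1/√P80 = W/(10·Wi) + 1/√F80
  = 8.2740/(10·14.6) + 1/√21446 = 0.056671 + 0.006829 = 0.063500
P80 = (1/0.063500)² = 15.7481² = 248.00 µm

P80 = 248.0 µm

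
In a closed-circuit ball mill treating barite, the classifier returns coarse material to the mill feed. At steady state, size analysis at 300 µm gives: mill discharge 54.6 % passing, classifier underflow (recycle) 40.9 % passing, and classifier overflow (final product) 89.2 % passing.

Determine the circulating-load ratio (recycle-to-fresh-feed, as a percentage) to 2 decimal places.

CL = 252.55 %

Classifier node, passing 300 µm:
(1+r)·d = r·u + o ⇒ r = (o−d)/(d−u)
r = (89.2 − 54.6)/(54.6 − 40.9) = 34.6/13.7 = 2.5255
CL = 100·r = 252.55 %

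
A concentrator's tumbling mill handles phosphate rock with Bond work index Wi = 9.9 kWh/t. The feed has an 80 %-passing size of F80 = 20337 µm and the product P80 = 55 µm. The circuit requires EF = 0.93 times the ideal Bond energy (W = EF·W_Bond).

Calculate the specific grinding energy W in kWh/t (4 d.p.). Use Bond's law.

W = 11.7691 kWh/t

Bond: W = 10·Wi·(1/√P80 − 1/√F80)
1/√55 = 0.134840;  1/√20337 = 0.007012
W = 10·9.9·(0.134840 − 0.007012) = 12.6549 kWh/t
Apply correction: 12.6549 × 0.93 = 11.7691 kWh/t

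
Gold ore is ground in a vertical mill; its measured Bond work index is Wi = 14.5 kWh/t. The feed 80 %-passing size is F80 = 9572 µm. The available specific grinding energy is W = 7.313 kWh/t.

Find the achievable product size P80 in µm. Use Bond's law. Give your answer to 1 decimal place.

Bond:  W = 10 Wi (1/√P − 1/√F)
⇒ 1/√P80 = W/(10·Wi) + 1/√F80
  = 7.3130/(10·14.5) + 1/√9572 = 0.050434 + 0.010221 = 0.060656
P80 = (1/0.060656)² = 16.4865² = 271.81 µm

P80 = 271.8 µm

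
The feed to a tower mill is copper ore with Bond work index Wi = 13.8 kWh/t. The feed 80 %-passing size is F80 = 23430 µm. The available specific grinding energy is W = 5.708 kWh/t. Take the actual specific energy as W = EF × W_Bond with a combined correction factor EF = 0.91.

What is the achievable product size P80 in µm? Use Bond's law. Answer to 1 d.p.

P80 = 370.0 µm

W_Bond = 10·Wi·(1/√P₈₀ − 1/√F₈₀)
W_Bond = W / EF = 5.708 / 0.91 = 6.2725 kWh/t
P80^-0.5 = F80^-0.5 + W_Bond/(10 Wi)
  = 6.2725/(10·13.8) + 1/√23430 = 0.045453 + 0.006533 = 0.051986
P80 = (1/0.051986)² = 19.2359² = 370.02 µm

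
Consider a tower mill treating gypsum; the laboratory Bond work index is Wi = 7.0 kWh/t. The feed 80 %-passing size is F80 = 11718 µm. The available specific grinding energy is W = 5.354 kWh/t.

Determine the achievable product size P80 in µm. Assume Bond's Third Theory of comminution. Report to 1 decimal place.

W_Bond = 10·Wi·(1/√P₈₀ − 1/√F₈₀)
P80^-0.5 = F80^-0.5 + W/(10 Wi)
  = 5.3540/(10·7.0) + 1/√11718 = 0.076486 + 0.009238 = 0.085724
P80 = (1/0.085724)² = 11.6654² = 136.08 µm

P80 = 136.1 µm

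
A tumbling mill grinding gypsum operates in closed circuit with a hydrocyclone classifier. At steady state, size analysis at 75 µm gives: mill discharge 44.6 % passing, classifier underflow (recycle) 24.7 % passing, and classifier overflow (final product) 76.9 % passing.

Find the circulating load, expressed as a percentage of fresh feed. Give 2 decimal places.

CL = 162.31 %

Classifier node, passing 75 µm:
r = (o − d)/(d − u)
r = (76.9 − 44.6)/(44.6 − 24.7) = 32.3/19.9 = 1.6231
CL = 100·r = 162.31 %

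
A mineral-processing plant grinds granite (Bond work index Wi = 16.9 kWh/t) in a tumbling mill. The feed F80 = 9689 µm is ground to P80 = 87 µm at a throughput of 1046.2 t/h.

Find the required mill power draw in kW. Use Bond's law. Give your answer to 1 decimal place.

P = 17159.6 kW

Bond:  W = 10 Wi (1/√P − 1/√F)
W = 10·16.9·(1/√87 − 1/√9689) = 10·16.9·(0.097052) = 16.4018 kWh/t
Mill draw = 16.4018 × 1046.2 = 17159.6 kW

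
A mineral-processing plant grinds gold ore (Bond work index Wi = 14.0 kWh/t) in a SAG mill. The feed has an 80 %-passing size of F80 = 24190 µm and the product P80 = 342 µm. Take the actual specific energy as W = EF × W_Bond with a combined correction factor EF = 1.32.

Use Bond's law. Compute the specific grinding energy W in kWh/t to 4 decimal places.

W = 8.8047 kWh/t

W_Bond = 10·Wi·(1/√P₈₀ − 1/√F₈₀)
1/√342 = 0.054074;  1/√24190 = 0.006430
W = 10·14.0·(0.054074 − 0.006430) = 6.6702 kWh/t
Corrected W = EF·W_Bond = 1.32·6.6702 = 8.8047 kWh/t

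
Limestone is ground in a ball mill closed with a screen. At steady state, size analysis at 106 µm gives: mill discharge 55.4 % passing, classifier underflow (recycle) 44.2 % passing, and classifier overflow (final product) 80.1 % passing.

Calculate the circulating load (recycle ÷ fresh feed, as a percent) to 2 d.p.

CL = 220.54 %

Classifier node, passing 106 µm:
d + r·d = r·u + o → r(d−u) = o−d
r = (80.1 − 55.4)/(55.4 − 44.2) = 24.7/11.2 = 2.2054
CL = 100·r = 220.54 %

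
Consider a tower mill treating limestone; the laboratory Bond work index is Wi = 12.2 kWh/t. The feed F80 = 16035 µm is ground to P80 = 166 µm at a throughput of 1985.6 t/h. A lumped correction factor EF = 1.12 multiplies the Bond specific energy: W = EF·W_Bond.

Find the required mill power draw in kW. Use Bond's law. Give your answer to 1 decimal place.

P = 18915.4 kW

W = 10·Wi·[P80^(−½) − F80^(−½)]
W = 10·12.2·(1/√166 − 1/√16035) = 10·12.2·(0.069718) = 8.5056 kWh/t
Corrected W = EF·W_Bond = 1.12·8.5056 = 9.5263 kWh/t
P = W·T = 9.5263·1985.6 = 18915.4 kW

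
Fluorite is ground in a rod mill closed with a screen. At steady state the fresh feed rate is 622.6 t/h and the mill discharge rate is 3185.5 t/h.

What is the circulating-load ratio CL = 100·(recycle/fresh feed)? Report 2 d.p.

CL = 411.64 %

Mill node: discharge = fresh + recycle.
R = M − F = 3185.5 − 622.6 = 2562.9 t/h
CL = 100·R/F = 100·2562.9/622.6 = 411.64 %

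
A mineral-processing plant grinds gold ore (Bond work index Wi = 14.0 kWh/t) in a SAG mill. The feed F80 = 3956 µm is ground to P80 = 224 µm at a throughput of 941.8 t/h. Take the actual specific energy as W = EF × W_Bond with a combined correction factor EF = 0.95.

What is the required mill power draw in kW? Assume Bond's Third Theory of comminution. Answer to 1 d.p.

P = 6377.7 kW

Bond:  W = 10 Wi (1/√P − 1/√F)
W = 10·14.0·(1/√224 − 1/√3956) = 10·14.0·(0.050916) = 7.1283 kWh/t
W_actual = 0.95 × 7.1283 = 6.7719 kWh/t
P = W·T = 6.7719·941.8 = 6377.7 kW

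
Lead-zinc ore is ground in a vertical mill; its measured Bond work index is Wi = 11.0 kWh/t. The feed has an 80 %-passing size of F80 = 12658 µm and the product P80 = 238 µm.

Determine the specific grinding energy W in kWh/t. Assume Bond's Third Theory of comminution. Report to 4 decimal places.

W = 6.1525 kWh/t

W = 10 Wi (P80^-0.5 − F80^-0.5)
1/√238 = 0.064820;  1/√12658 = 0.008888
W = 10·11.0·(0.064820 − 0.008888) = 6.1525 kWh/t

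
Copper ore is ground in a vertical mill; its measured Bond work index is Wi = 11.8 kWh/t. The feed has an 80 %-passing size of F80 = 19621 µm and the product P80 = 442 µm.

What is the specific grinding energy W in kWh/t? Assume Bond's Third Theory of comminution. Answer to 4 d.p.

W = 4.7703 kWh/t

Bond:  W = 10 Wi (1/√P − 1/√F)
1/√442 = 0.047565;  1/√19621 = 0.007139
W = 10·11.8·(0.047565 − 0.007139) = 4.7703 kWh/t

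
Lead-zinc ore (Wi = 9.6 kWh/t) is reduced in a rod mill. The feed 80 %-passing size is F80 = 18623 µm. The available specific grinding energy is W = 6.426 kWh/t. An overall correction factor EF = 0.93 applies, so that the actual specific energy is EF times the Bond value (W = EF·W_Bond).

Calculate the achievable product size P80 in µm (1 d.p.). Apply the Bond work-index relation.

P80 = 159.0 µm

Bond:  W = 10 Wi (1/√P − 1/√F)
W_Bond = W / EF = 6.426 / 0.93 = 6.9097 kWh/t
⇒ 1/√P80 = W_Bond/(10 Wi) + 1/√F80
  = 6.9097/(10·9.6) + 1/√18623 = 0.071976 + 0.007328 = 0.079304
P80 = (1/0.079304)² = 12.6098² = 159.01 µm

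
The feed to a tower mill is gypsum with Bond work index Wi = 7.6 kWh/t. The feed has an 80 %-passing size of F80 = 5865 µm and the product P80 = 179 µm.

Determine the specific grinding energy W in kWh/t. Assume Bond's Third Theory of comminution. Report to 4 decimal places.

W = 10 Wi (P80^-0.5 − F80^-0.5)
1/√179 = 0.074744;  1/√5865 = 0.013058
W = 10·7.6·(0.074744 − 0.013058) = 4.6881 kWh/t

W = 4.6881 kWh/t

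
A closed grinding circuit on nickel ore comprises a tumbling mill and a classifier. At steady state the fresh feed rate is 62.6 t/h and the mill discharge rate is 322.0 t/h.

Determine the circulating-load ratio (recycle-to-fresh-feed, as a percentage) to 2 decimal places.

CL = 414.38 %

Steady state: M = F + R.
R = M − F = 322.0 − 62.6 = 259.4 t/h
CL = 100·R/F = 100·259.4/62.6 = 414.38 %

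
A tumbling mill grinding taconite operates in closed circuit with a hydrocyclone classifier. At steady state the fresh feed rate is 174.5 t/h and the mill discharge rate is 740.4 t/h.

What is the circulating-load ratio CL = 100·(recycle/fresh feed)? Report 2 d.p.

CL = 324.30 %

M = F + R at steady state, so:
R = M − F = 740.4 − 174.5 = 565.9 t/h
CL = 100·R/F = 100·565.9/174.5 = 324.30 %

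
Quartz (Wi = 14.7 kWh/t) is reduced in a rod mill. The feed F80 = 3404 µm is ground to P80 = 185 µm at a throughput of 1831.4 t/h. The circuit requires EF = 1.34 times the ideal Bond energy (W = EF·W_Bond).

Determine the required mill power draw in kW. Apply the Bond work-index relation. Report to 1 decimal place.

P = 20339.6 kW

Bond:  W = 10 Wi (1/√P − 1/√F)
W = 10·14.7·(1/√185 − 1/√3404) = 10·14.7·(0.056382) = 8.2881 kWh/t
Apply correction: 8.2881 × 1.34 = 11.1061 kWh/t
Mill draw = 11.1061 × 1831.4 = 20339.6 kW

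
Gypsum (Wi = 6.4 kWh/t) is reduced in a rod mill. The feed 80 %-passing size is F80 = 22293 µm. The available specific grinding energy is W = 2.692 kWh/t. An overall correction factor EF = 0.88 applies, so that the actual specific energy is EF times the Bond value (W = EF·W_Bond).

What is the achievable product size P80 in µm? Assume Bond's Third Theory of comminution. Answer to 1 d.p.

P80 = 336.7 µm

W = 10·Wi·(P80^(-½) − F80^(-½))
W_Bond = W / EF = 2.692 / 0.88 = 3.0591 kWh/t
P80^-0.5 = F80^-0.5 + W_Bond/(10 Wi)
  = 3.0591/(10·6.4) + 1/√22293 = 0.047798 + 0.006698 = 0.054496
P80 = (1/0.054496)² = 18.3500² = 336.72 µm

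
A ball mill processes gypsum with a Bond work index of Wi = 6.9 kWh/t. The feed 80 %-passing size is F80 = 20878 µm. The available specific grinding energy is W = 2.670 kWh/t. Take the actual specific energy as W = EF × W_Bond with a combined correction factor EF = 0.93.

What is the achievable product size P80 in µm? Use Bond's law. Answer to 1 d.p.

P80 = 424.6 µm

W = 10 Wi (P80^-0.5 − F80^-0.5)
W_Bond = W / EF = 2.670 / 0.93 = 2.8710 kWh/t
P80^-0.5 = F80^-0.5 + W_Bond/(10 Wi)
  = 2.8710/(10·6.9) + 1/√20878 = 0.041608 + 0.006921 = 0.048529
P80 = (1/0.048529)² = 20.6062² = 424.62 µm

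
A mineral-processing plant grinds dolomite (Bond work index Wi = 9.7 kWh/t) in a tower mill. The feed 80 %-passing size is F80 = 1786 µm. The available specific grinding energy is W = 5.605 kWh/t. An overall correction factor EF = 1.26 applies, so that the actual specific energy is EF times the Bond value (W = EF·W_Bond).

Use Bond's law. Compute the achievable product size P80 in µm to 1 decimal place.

Bond: W = 10·Wi·(1/√P80 − 1/√F80)
W_Bond = W / EF = 5.605 / 1.26 = 4.4484 kWh/t
1/√P80 = 1/√F80 + W_Bond/(10·Wi)
  = 4.4484/(10·9.7) + 1/√1786 = 0.045860 + 0.023662 = 0.069522
P80 = (1/0.069522)² = 14.3839² = 206.90 µm

P80 = 206.9 µm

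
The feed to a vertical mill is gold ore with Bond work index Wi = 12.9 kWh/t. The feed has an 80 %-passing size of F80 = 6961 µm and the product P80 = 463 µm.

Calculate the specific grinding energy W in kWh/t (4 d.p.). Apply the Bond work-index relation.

W = 4.4490 kWh/t

W = 10 Wi (1/√P80 − 1/√F80)  [Bond]
1/√463 = 0.046474;  1/√6961 = 0.011986
W = 10·12.9·(0.046474 − 0.011986) = 4.4490 kWh/t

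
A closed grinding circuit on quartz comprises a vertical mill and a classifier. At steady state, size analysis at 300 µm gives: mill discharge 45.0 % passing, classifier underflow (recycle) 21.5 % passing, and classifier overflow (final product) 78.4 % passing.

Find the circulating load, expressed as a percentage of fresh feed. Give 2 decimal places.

Classifier node, passing 300 µm:
Fd + Rd = Ru + Fo ⇒ R/F = (o−d)/(d−u)
r = (78.4 − 45.0)/(45.0 − 21.5) = 33.4/23.5 = 1.4213
CL = 100·r = 142.13 %

CL = 142.13 %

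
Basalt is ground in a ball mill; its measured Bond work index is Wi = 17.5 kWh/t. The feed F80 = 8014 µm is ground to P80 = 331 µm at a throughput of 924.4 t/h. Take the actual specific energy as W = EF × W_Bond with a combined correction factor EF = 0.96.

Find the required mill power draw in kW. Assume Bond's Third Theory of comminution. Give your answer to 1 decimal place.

P = 6801.2 kW

Bond:  W = 10 Wi (1/√P − 1/√F)
W = 10·17.5·(1/√331 − 1/√8014) = 10·17.5·(0.043794) = 7.6640 kWh/t
Corrected W = EF·W_Bond = 0.96·7.6640 = 7.3575 kWh/t
P = W·T = 7.3575·924.4 = 6801.2 kW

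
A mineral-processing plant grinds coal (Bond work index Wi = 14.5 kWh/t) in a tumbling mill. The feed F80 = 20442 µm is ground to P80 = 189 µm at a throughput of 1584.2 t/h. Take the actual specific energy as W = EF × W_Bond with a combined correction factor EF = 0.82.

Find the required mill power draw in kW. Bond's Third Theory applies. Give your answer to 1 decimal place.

Bond:  W = 10 Wi (1/√P − 1/√F)
W = 10·14.5·(1/√189 − 1/√20442) = 10·14.5·(0.065745) = 9.5330 kWh/t
With EF = 0.82: W = 9.5330·0.82 = 7.8171 kWh/t
Mill draw = 7.8171 × 1584.2 = 12383.8 kW

P = 12383.8 kW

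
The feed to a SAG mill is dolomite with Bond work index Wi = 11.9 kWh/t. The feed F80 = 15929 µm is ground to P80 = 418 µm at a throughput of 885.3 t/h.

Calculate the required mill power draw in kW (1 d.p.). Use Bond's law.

P = 4318.1 kW

W = 10 Wi (P80^-0.5 − F80^-0.5)
W = 10·11.9·(1/√418 − 1/√15929) = 10·11.9·(0.040988) = 4.8776 kWh/t
Power = W × throughput = 4.8776 kWh/t × 885.3 t/h = 4318.1 kW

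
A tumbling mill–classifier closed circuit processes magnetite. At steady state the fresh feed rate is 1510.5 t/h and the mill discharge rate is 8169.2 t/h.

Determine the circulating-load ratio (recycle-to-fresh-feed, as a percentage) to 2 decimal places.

Steady state: M = F + R.
R = M − F = 8169.2 − 1510.5 = 6658.7 t/h
CL = 100·R/F = 100·6658.7/1510.5 = 440.83 %

CL = 440.83 %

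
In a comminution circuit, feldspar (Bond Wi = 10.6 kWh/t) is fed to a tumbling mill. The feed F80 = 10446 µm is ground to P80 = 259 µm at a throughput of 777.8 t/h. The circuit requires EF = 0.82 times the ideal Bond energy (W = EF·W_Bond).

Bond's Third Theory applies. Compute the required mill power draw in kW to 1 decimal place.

W = 10 Wi / √P80 − 10 Wi / √F80
W = 10·10.6·(1/√259 − 1/√10446) = 10·10.6·(0.052353) = 5.5494 kWh/t
Corrected W = EF·W_Bond = 0.82·5.5494 = 4.5505 kWh/t
Power = W × throughput = 4.5505 kWh/t × 777.8 t/h = 3539.4 kW

P = 3539.4 kW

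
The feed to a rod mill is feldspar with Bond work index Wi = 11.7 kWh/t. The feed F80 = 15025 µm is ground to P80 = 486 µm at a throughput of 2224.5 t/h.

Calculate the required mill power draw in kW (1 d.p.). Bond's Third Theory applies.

P = 9682.6 kW

W = 10 Wi (1/√P80 − 1/√F80)  [Bond]
W = 10·11.7·(1/√486 − 1/√15025) = 10·11.7·(0.037203) = 4.3527 kWh/t
Mill draw = 4.3527 × 2224.5 = 9682.6 kW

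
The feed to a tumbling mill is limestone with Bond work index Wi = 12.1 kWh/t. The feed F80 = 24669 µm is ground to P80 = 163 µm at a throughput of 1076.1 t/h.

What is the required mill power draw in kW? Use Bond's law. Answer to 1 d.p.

Bond:  W = 10 Wi (1/√P − 1/√F)
W = 10·12.1·(1/√163 − 1/√24669) = 10·12.1·(0.071959) = 8.7071 kWh/t
Power = W × throughput = 8.7071 kWh/t × 1076.1 t/h = 9369.7 kW

P = 9369.7 kW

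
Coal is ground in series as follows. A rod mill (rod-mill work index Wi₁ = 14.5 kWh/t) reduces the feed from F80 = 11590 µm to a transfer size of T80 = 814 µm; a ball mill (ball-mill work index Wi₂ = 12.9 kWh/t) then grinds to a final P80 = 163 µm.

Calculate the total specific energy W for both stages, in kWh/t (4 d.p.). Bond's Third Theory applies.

W = 9.3180 kWh/t

W = 10·Wi·[P80^(−½) − F80^(−½)]
Stage 1 (11590→814 µm, Wi₁=14.5): W₁ = 10·14.5·(0.035050 − 0.009289) = 3.7354 kWh/t
Stage 2 (814→163 µm, Wi₂=12.9): W₂ = 10·12.9·(0.078326 − 0.035050) = 5.5826 kWh/t
W = W₁ + W₂ = 3.7354 + 5.5826 = 9.3180 kWh/t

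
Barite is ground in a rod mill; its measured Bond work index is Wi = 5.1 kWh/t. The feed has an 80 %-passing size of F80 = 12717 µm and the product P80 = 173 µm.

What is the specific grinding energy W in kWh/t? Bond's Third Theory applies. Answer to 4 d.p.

W = 10·Wi·[P80^(−½) − F80^(−½)]
1/√173 = 0.076029;  1/√12717 = 0.008868
W = 10·5.1·(0.076029 − 0.008868) = 3.4252 kWh/t

W = 3.4252 kWh/t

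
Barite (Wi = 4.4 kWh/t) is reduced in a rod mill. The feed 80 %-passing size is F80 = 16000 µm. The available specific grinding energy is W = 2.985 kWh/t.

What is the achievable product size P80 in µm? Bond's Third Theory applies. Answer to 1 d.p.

P80 = 174.3 µm

W = 10 Wi / √P80 − 10 Wi / √F80
⇒ 1/√P80 = W/(10 Wi) + 1/√F80
  = 2.9850/(10·4.4) + 1/√16000 = 0.067841 + 0.007906 = 0.075747
P80 = (1/0.075747)² = 13.2019² = 174.29 µm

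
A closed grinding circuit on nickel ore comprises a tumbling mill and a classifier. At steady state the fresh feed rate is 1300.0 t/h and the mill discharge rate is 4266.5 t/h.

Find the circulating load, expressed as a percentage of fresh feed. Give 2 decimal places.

CL = 228.19 %

Discharge = new feed + return, hence
R = M − F = 4266.5 − 1300.0 = 2966.5 t/h
CL = 100·R/F = 100·2966.5/1300.0 = 228.19 %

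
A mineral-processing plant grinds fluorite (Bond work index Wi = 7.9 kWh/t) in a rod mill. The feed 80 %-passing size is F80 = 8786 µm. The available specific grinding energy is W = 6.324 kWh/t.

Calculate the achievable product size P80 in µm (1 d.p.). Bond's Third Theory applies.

P80 = 121.5 µm

Bond:  W = 10 Wi (1/√P − 1/√F)
⇒ 1/√P80 = W/(10·Wi) + 1/√F80
  = 6.3240/(10·7.9) + 1/√8786 = 0.080051 + 0.010669 = 0.090719
P80 = (1/0.090719)² = 11.0230² = 121.51 µm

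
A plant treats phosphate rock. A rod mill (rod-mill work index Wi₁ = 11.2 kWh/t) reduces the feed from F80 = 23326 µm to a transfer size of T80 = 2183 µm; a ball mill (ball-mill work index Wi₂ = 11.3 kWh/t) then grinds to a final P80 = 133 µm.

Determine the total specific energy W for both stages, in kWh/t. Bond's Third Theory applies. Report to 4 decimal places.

W = 9.0436 kWh/t

W = 10 Wi (P80^-0.5 − F80^-0.5)
Stage 1 (23326→2183 µm, Wi₁=11.2): W₁ = 10·11.2·(0.021403 − 0.006548) = 1.6638 kWh/t
Stage 2 (2183→133 µm, Wi₂=11.3): W₂ = 10·11.3·(0.086711 − 0.021403) = 7.3798 kWh/t
W = W₁ + W₂ = 1.6638 + 7.3798 = 9.0436 kWh/t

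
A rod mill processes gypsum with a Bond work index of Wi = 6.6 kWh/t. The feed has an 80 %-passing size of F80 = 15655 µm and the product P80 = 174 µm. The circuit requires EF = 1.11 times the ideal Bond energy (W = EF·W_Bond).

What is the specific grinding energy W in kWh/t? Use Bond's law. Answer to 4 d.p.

W = 4.9683 kWh/t

W_Bond = 10·Wi·(1/√P₈₀ − 1/√F₈₀)
1/√174 = 0.075810;  1/√15655 = 0.007992
W = 10·6.6·(0.075810 − 0.007992) = 4.4760 kWh/t
Corrected W = EF·W_Bond = 1.11·4.4760 = 4.9683 kWh/t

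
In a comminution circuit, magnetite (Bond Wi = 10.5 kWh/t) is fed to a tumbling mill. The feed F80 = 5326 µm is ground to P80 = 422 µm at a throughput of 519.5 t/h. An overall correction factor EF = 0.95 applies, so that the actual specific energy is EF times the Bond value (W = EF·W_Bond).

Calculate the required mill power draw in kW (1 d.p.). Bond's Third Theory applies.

P = 1812.5 kW

W_Bond = 10·Wi·(1/√P₈₀ − 1/√F₈₀)
W = 10·10.5·(1/√422 − 1/√5326) = 10·10.5·(0.034977) = 3.6726 kWh/t
Corrected W = EF·W_Bond = 0.95·3.6726 = 3.4889 kWh/t
Power = W × throughput = 3.4889 kWh/t × 519.5 t/h = 1812.5 kW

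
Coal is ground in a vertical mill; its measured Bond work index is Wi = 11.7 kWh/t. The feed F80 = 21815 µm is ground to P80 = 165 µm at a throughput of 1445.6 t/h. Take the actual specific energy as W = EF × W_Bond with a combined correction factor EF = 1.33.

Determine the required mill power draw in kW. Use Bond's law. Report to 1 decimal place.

Bond: W = 10·Wi·(1/√P80 − 1/√F80)
W = 10·11.7·(1/√165 − 1/√21815) = 10·11.7·(0.071079) = 8.3163 kWh/t
With EF = 1.33: W = 8.3163·1.33 = 11.0607 kWh/t
Mill draw = 11.0607 × 1445.6 = 15989.3 kW

P = 15989.3 kW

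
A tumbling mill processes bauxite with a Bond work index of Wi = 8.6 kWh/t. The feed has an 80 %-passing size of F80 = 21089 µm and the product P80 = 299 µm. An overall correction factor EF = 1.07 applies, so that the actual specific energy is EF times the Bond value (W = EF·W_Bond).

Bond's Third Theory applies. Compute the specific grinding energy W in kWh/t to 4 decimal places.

W = 10 Wi / √P80 − 10 Wi / √F80
1/√299 = 0.057831;  1/√21089 = 0.006886
W = 10·8.6·(0.057831 − 0.006886) = 4.3813 kWh/t
With EF = 1.07: W = 4.3813·1.07 = 4.6880 kWh/t

W = 4.6880 kWh/t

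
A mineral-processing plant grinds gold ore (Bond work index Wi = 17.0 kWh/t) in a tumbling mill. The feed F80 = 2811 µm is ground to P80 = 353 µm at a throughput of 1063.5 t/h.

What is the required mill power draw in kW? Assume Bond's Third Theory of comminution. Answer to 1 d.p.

W = 10 Wi (1/√P80 − 1/√F80)  [Bond]
W = 10·17.0·(1/√353 − 1/√2811) = 10·17.0·(0.034363) = 5.8418 kWh/t
P = W·T = 5.8418·1063.5 = 6212.7 kW

P = 6212.7 kW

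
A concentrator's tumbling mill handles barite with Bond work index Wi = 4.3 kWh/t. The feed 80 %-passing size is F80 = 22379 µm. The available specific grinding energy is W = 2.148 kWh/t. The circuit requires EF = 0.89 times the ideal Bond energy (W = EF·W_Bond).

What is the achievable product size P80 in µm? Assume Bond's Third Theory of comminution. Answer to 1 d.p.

P80 = 253.5 µm

Bond: W = 10·Wi·(1/√P80 − 1/√F80)
W_Bond = W / EF = 2.148 / 0.89 = 2.4135 kWh/t
1/√P80 = 1/√F80 + W_Bond/(10·Wi)
  = 2.4135/(10·4.3) + 1/√22379 = 0.056128 + 0.006685 = 0.062812
P80 = (1/0.062812)² = 15.9205² = 253.46 µm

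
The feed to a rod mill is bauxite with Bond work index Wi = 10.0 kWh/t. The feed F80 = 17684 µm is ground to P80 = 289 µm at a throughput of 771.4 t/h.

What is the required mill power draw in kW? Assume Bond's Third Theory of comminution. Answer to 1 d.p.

P = 3957.6 kW

Bond:  W = 10 Wi (1/√P − 1/√F)
W = 10·10.0·(1/√289 − 1/√17684) = 10·10.0·(0.051304) = 5.1304 kWh/t
Mill draw = 5.1304 × 771.4 = 3957.6 kW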